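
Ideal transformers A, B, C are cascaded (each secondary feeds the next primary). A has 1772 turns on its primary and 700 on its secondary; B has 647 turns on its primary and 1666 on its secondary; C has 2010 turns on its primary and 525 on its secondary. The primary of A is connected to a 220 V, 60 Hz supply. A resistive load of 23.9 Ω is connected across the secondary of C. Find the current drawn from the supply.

I_supply ≈ 0.650 A

Secondary of A: V = 220.00 × 700/1772 = 86.907 V.
Secondary of B: V = 86.907 × 1666/647 = 223.78 V.
Secondary of C: V = 223.78 × 525/2010 = 58.451 V.
I_load = 58.451/23.9 = 2.4456 A, so P_out = 58.451 × 2.4456 = 142.95 W.
All ideal ⇒ P_in = P_out, so I_supply = 142.95/220 = 0.650 A.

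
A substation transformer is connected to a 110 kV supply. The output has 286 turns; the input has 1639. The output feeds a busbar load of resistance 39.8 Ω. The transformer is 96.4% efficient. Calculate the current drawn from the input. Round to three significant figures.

I_in ≈ 87.3 A

V_out = 110000 × 286/1639 = 19195 V.
I_out = V_out/R = 19195/39.8 = 482.28 A.
P_out = V_out I_out = 19195 × 482.28 = 9.2571×10^6 W.
P_in = P_out/η = 9.2571×10^6/0.964 = 9.6028×10^6 W.
I_in = P_in/V_in = 9.6028×10^6/110000 = 87.3 A.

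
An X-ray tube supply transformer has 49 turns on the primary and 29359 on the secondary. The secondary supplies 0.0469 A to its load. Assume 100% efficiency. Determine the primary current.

I_p ≈ 28.1 A

For an ideal transformer I_p/I_s = N_s/N_p, so I_p = 0.0469 × 29359/49 = 28.1 A.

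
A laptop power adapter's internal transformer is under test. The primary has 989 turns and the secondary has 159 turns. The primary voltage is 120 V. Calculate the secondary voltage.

V_s ≈ 19.3 V

V_s/V_p = N_s/N_p, so V_s = 120 × 159/989 = 19.3 V.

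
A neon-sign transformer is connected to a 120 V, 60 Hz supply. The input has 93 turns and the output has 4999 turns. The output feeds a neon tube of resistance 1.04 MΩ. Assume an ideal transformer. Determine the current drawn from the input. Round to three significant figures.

I_in ≈ 0.333 A

V_out = V_in × N_out/N_in = 120 × 4999/93 = 6450.3 V.
I_out = V_out/R = 6450.3/(1.04×10^6) = 0.0062022 A.
For an ideal transformer I_in N_in = I_out N_out, so I_in = 0.0062022 × 4999/93 = 0.333 A.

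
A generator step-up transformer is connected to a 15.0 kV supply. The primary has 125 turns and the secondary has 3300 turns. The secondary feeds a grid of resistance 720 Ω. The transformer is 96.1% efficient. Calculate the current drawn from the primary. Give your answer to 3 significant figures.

V_s = 15000 × 3300/125 = 396000 V.
I_s = V_s/R = 396000/720 = 550.00 A.
P_out = V_s I_s = 396000 × 550.00 = 2.1780×10^8 W.
P_in = P_out/η = 2.1780×10^8/0.961 = 2.2664×10^8 W.
I_p = P_in/V_p = 2.2664×10^8/15000 = 15100 A.

I_p ≈ 15100 A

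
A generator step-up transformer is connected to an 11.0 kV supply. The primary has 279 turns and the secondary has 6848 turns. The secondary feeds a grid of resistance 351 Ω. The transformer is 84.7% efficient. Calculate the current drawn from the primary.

I_p ≈ 22300 A

V_s = 11000 × 6848/279 = 269990 V.
I_s = V_s/R = 269990/351 = 769.21 A.
P_out = V_s I_s = 269990 × 769.21 = 2.0768×10^8 W.
P_in = P_out/η = 2.0768×10^8/0.847 = 2.4520×10^8 W.
I_p = P_in/V_p = 2.4520×10^8/11000 = 22300 A.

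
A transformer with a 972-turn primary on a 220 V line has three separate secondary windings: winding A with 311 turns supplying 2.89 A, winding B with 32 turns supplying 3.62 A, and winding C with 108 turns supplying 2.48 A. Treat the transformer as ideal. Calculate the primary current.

V_A = 220 × 311/972 = 70.391 V; V_B = 220 × 32/972 = 7.2428 V; V_C = 220 × 108/972 = 24.444 V.
P_out = V_A I_A + V_B I_B + V_C I_C = 70.391×2.89 + 7.2428×3.62 + 24.444×2.48 = 203.43 + 26.219 + 60.622 = 290.27 W.
Ideal ⇒ P_in = P_out, so I_p = P_out/V_p = 290.27/220 = 1.32 A.

I_p ≈ 1.32 A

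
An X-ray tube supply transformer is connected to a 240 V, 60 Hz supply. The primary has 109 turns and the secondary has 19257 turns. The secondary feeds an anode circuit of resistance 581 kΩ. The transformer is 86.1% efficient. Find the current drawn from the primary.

I_p ≈ 15.0 A

V_s = 240 × 19257/109 = 42401 V.
I_s = V_s/R = 42401/581000 = 0.072979 A.
P_out = V_s I_s = 42401 × 0.072979 = 3094.4 W.
P_in = P_out/η = 3094.4/0.861 = 3593.9 W.
I_p = P_in/V_p = 3593.9/240 = 15.0 A.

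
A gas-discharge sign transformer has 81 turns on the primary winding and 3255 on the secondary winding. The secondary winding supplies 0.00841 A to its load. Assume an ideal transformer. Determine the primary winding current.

For an ideal transformer I_p/I_s = N_s/N_p, so I_p = 0.00841 × 3255/81 = 0.338 A.

I_p ≈ 0.338 A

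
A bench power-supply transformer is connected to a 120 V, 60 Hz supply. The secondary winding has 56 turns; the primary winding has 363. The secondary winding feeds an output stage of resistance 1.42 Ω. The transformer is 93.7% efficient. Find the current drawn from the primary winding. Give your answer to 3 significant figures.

V_s = 120 × 56/363 = 18.512 V.
I_s = V_s/R = 18.512/1.42 = 13.037 A.
P_out = V_s I_s = 18.512 × 13.037 = 241.34 W.
P_in = P_out/η = 241.34/0.937 = 257.57 W.
I_p = P_in/V_p = 257.57/120 = 2.15 A.

I_p ≈ 2.15 A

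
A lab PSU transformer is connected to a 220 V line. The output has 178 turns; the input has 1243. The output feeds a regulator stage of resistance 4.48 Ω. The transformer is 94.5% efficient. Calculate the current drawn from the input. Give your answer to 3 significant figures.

V_out = 220 × 178/1243 = 31.504 V.
I_out = V_out/R = 31.504/4.48 = 7.0322 A.
P_out = V_out I_out = 31.504 × 7.0322 = 221.55 W.
P_in = P_out/η = 221.55/0.945 = 234.44 W.
I_in = P_in/V_in = 234.44/220 = 1.07 A.

I_in ≈ 1.07 A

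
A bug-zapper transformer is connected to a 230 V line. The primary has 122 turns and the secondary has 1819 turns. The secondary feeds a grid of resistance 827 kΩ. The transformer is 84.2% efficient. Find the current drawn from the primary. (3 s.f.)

I_p ≈ 0.0734 A

V_s = 230 × 1819/122 = 3429.3 V.
I_s = V_s/R = 3429.3/827000 = 0.0041466 A.
P_out = V_s I_s = 3429.3 × 0.0041466 = 14.220 W.
P_in = P_out/η = 14.220/0.842 = 16.888 W.
I_p = P_in/V_p = 16.888/230 = 0.0734 A.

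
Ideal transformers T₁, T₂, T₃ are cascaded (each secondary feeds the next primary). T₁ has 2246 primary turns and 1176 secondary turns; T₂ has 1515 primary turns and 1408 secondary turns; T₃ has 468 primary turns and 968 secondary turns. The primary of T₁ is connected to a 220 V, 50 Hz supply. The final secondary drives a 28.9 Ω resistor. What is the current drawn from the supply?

After T₁: V = 220.00 × 1176/2246 = 115.19 V.
After T₂: V = 115.19 × 1408/1515 = 107.06 V.
After T₃: V = 107.06 × 968/468 = 221.43 V.
I_load = 221.43/28.9 = 7.6620 A, so P_out = 221.43 × 7.6620 = 1696.6 W.
All ideal ⇒ P_in = P_out, so I_supply = 1696.6/220 = 7.71 A.

I_supply ≈ 7.71 A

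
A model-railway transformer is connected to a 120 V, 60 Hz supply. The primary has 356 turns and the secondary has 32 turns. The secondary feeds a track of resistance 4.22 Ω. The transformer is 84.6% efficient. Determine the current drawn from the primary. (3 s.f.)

V_s = 120 × 32/356 = 10.787 V.
I_s = V_s/R = 10.787/4.22 = 2.5560 A.
P_out = V_s I_s = 10.787 × 2.5560 = 27.571 W.
P_in = P_out/η = 27.571/0.846 = 32.590 W.
I_p = P_in/V_p = 32.590/120 = 0.272 A.

I_p ≈ 0.272 A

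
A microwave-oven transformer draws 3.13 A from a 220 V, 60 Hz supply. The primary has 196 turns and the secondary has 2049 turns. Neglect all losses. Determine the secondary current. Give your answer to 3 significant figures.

I_s ≈ 0.299 A

I_s/I_p = N_p/N_s, so I_s = 3.13 × 196/2049 = 0.299 A.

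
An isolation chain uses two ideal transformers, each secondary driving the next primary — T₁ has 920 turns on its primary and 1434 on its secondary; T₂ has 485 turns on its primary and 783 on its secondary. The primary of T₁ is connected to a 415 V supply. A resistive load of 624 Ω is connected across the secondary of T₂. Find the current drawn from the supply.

After T₁: V = 415.00 × 1434/920 = 646.86 V.
After T₂: V = 646.86 × 783/485 = 1044.3 V.
I_load = 1044.3/624 = 1.6736 A, so P_out = 1044.3 × 1.6736 = 1747.7 W.
All ideal ⇒ P_in = P_out, so I_supply = 1747.7/415 = 4.21 A.

I_supply ≈ 4.21 A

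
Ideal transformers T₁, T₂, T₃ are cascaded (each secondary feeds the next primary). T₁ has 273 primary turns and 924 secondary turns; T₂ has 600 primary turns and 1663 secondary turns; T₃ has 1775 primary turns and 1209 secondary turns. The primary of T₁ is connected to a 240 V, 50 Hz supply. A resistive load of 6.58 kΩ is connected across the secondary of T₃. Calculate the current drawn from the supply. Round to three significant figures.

I_supply ≈ 1.49 A

Secondary of T₁: V = 240.00 × 924/273 = 812.31 V.
Secondary of T₂: V = 812.31 × 1663/600 = 2251.4 V.
Secondary of T₃: V = 2251.4 × 1209/1775 = 1533.5 V.
I_load = 1533.5/6580 = 0.23306 A, so P_out = 1533.5 × 0.23306 = 357.40 W.
All ideal ⇒ P_in = P_out, so I_supply = 357.40/240 = 1.49 A.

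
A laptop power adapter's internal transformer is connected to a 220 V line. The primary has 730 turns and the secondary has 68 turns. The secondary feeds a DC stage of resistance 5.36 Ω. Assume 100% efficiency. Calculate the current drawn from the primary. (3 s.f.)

V_s = V_p × N_s/N_p = 220 × 68/730 = 20.493 V.
I_s = V_s/R = 20.493/5.36 = 3.8233 A.
For an ideal transformer I_p N_p = I_s N_s, so I_p = 3.8233 × 68/730 = 0.356 A.

I_p ≈ 0.356 A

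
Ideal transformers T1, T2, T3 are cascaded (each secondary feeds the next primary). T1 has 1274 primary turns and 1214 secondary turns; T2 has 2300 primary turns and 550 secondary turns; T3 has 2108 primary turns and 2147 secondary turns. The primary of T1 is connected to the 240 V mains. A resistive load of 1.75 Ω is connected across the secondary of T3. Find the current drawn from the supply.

Secondary of T1: V = 240.00 × 1214/1274 = 228.70 V.
Secondary of T2: V = 228.70 × 550/2300 = 54.688 V.
Secondary of T3: V = 54.688 × 2147/2108 = 55.700 V.
I_load = 55.700/1.75 = 31.829 A, so P_out = 55.700 × 31.829 = 1772.9 W.
All ideal ⇒ P_in = P_out, so I_supply = 1772.9/240 = 7.39 A.

I_supply ≈ 7.39 A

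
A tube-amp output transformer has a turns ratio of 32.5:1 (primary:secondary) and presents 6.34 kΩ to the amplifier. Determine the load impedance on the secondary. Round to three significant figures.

Z_s ≈ 6.00 Ω

Z_s = Z_p/(N_p/N_s)² = 6340/32.5² = 6.00 Ω.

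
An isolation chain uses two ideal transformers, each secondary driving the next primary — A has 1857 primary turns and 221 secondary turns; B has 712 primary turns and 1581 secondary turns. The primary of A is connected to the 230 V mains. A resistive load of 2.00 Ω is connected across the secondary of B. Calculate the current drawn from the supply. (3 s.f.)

After A: V = 230.00 × 221/1857 = 27.372 V.
After B: V = 27.372 × 1581/712 = 60.780 V.
I_load = 60.780/2.00 = 30.390 A, so P_out = 60.780 × 30.390 = 1847.1 W.
All ideal ⇒ P_in = P_out, so I_supply = 1847.1/230 = 8.03 A.

I_supply ≈ 8.03 A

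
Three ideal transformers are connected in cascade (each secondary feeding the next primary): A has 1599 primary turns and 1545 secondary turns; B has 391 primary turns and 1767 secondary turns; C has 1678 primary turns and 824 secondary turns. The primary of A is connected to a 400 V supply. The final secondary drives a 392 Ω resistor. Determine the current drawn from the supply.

After A: V = 400.00 × 1545/1599 = 386.49 V.
After B: V = 386.49 × 1767/391 = 1746.6 V.
After C: V = 1746.6 × 824/1678 = 857.70 V.
I_load = 857.70/392 = 2.1880 A, so P_out = 857.70 × 2.1880 = 1876.7 W.
All ideal ⇒ P_in = P_out, so I_supply = 1876.7/400 = 4.69 A.

I_supply ≈ 4.69 A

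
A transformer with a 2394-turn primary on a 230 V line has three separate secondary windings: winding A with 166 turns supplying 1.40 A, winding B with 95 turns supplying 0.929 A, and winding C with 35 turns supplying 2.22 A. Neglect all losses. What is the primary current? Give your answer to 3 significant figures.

I_p ≈ 0.166 A

V_A = 230 × 166/2394 = 15.948 V; V_B = 230 × 95/2394 = 9.1270 V; V_C = 230 × 35/2394 = 3.3626 V.
P_out = V_A I_A + V_B I_B + V_C I_C = 15.948×1.40 + 9.1270×0.929 + 3.3626×2.22 = 22.327 + 8.4790 + 7.4649 = 38.271 W.
Ideal ⇒ P_in = P_out, so I_p = P_out/V_p = 38.271/230 = 0.166 A.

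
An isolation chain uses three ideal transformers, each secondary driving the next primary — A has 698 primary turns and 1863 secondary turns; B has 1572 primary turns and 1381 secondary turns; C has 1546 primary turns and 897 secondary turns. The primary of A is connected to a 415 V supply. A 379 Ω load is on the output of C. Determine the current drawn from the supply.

I_supply ≈ 2.03 A

After A: V = 415.00 × 1863/698 = 1107.7 V.
After B: V = 1107.7 × 1381/1572 = 973.08 V.
After C: V = 973.08 × 897/1546 = 564.59 V.
I_load = 564.59/379 = 1.4897 A, so P_out = 564.59 × 1.4897 = 841.05 W.
All ideal ⇒ P_in = P_out, so I_supply = 841.05/415 = 2.03 A.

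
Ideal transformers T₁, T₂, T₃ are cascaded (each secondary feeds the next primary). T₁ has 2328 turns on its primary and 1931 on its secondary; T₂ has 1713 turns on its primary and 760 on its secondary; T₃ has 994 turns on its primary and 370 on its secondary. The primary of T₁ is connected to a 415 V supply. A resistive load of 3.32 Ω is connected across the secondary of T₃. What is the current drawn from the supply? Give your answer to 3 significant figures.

After T₁: V = 415.00 × 1931/2328 = 344.23 V.
After T₂: V = 344.23 × 760/1713 = 152.72 V.
After T₃: V = 152.72 × 370/994 = 56.848 V.
I_load = 56.848/3.32 = 17.123 A, so P_out = 56.848 × 17.123 = 973.42 W.
All ideal ⇒ P_in = P_out, so I_supply = 973.42/415 = 2.35 A.

I_supply ≈ 2.35 A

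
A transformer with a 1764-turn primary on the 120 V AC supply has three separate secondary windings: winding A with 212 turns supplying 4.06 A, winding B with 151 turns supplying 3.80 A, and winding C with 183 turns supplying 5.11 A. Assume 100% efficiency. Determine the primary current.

V_A = 120 × 212/1764 = 14.422 V; V_B = 120 × 151/1764 = 10.272 V; V_C = 120 × 183/1764 = 12.449 V.
P_out = V_A I_A + V_B I_B + V_C I_C = 14.422×4.06 + 10.272×3.80 + 12.449×5.11 = 58.552 + 39.034 + 63.614 = 161.20 W.
Ideal ⇒ P_in = P_out, so I_p = P_out/V_p = 161.20/120 = 1.34 A.

I_p ≈ 1.34 A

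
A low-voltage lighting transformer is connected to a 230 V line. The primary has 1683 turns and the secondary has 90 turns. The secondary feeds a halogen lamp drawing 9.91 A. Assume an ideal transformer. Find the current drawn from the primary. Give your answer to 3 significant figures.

I_p ≈ 0.530 A

For an ideal transformer I_p N_p = I_s N_s, so I_p = 9.91 × 90/1683 = 0.530 A.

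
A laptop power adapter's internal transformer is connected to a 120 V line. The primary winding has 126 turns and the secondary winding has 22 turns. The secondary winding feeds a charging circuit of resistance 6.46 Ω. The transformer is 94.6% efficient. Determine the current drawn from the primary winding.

I_p ≈ 0.599 A

V_s = 120 × 22/126 = 20.952 V.
I_s = V_s/R = 20.952/6.46 = 3.2434 A.
P_out = V_s I_s = 20.952 × 3.2434 = 67.957 W.
P_in = P_out/η = 67.957/0.946 = 71.836 W.
I_p = P_in/V_p = 71.836/120 = 0.599 A.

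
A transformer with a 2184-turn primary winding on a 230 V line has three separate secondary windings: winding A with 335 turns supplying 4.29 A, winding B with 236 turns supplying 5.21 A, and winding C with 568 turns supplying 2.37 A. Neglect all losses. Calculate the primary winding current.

I_p ≈ 1.84 A

V_A = 230 × 335/2184 = 35.279 V; V_B = 230 × 236/2184 = 24.853 V; V_C = 230 × 568/2184 = 59.817 V.
P_out = V_A I_A + V_B I_B + V_C I_C = 35.279×4.29 + 24.853×5.21 + 59.817×2.37 = 151.35 + 129.49 + 141.77 = 422.60 W.
Ideal ⇒ P_in = P_out, so I_p = P_out/V_p = 422.60/230 = 1.84 A.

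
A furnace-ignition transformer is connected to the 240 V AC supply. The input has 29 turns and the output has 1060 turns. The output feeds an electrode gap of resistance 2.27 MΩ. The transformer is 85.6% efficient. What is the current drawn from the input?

V_out = 240 × 1060/29 = 8772.4 V.
I_out = V_out/R = 8772.4/(2.27×10^6) = 0.0038645 A.
P_out = V_out I_out = 8772.4 × 0.0038645 = 33.901 W.
P_in = P_out/η = 33.901/0.856 = 39.604 W.
I_in = P_in/V_in = 39.604/240 = 0.165 A.

I_in ≈ 0.165 A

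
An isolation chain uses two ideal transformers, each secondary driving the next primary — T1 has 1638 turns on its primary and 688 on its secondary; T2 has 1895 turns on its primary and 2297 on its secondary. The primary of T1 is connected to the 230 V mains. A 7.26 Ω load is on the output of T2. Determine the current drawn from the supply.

Secondary of T1: V = 230.00 × 688/1638 = 96.606 V.
Secondary of T2: V = 96.606 × 2297/1895 = 117.10 V.
I_load = 117.10/7.26 = 16.129 A, so P_out = 117.10 × 16.129 = 1888.7 W.
All ideal ⇒ P_in = P_out, so I_supply = 1888.7/230 = 8.21 A.

I_supply ≈ 8.21 A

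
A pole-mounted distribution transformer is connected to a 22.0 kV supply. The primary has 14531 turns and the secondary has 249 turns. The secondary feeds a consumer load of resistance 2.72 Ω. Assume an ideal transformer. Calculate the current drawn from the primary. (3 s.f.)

V_s = V_p × N_s/N_p = 22000 × 249/14531 = 376.99 V.
I_s = V_s/R = 376.99/2.72 = 138.60 A.
For an ideal transformer I_p N_p = I_s N_s, so I_p = 138.60 × 249/14531 = 2.37 A.

I_p ≈ 2.37 A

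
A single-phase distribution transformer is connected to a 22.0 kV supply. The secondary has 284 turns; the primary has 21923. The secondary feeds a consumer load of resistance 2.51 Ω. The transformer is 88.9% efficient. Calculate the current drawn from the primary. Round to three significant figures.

V_s = 22000 × 284/21923 = 285.00 V.
I_s = V_s/R = 285.00/2.51 = 113.54 A.
P_out = V_s I_s = 285.00 × 113.54 = 32360 W.
P_in = P_out/η = 32360/0.889 = 36400 W.
I_p = P_in/V_p = 36400/22000 = 1.65 A.

I_p ≈ 1.65 A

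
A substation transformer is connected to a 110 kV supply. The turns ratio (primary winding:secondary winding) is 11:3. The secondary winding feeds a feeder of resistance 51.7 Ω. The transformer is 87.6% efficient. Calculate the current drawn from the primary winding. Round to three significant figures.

V_s = 110000 × 3/11 = 30000 V.
I_s = V_s/R = 30000/51.7 = 580.27 A.
P_out = V_s I_s = 30000 × 580.27 = 1.7408×10^7 W.
P_in = P_out/η = 1.7408×10^7/0.876 = 1.9872×10^7 W.
I_p = P_in/V_p = 1.9872×10^7/110000 = 181 A.

I_p ≈ 181 A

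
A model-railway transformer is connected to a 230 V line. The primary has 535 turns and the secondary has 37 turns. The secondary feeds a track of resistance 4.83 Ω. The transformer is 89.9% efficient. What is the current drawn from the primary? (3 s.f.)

I_p ≈ 0.253 A

V_s = 230 × 37/535 = 15.907 V.
I_s = V_s/R = 15.907/4.83 = 3.2933 A.
P_out = V_s I_s = 15.907 × 3.2933 = 52.385 W.
P_in = P_out/η = 52.385/0.899 = 58.270 W.
I_p = P_in/V_p = 58.270/230 = 0.253 A.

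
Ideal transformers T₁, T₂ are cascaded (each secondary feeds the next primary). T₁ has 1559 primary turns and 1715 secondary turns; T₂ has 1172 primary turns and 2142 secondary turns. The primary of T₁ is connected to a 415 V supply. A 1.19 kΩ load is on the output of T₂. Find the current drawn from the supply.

After T₁: V = 415.00 × 1715/1559 = 456.53 V.
After T₂: V = 456.53 × 2142/1172 = 834.37 V.
I_load = 834.37/1190 = 0.70115 A, so P_out = 834.37 × 0.70115 = 585.02 W.
All ideal ⇒ P_in = P_out, so I_supply = 585.02/415 = 1.41 A.

I_supply ≈ 1.41 A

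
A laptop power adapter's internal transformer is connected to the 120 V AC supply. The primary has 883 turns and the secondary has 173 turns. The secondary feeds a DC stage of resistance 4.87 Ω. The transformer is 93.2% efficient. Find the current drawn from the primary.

I_p ≈ 1.01 A

V_s = 120 × 173/883 = 23.511 V.
I_s = V_s/R = 23.511/4.87 = 4.8277 A.
P_out = V_s I_s = 23.511 × 4.8277 = 113.50 W.
P_in = P_out/η = 113.50/0.932 = 121.78 W.
I_p = P_in/V_p = 121.78/120 = 1.01 A.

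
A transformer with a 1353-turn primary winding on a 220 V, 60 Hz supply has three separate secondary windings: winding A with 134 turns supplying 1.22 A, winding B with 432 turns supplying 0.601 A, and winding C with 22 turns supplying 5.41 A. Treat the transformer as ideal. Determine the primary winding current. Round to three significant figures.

I_p ≈ 0.401 A

V_A = 220 × 134/1353 = 21.789 V; V_B = 220 × 432/1353 = 70.244 V; V_C = 220 × 22/1353 = 3.5772 V.
P_out = V_A I_A + V_B I_B + V_C I_C = 21.789×1.22 + 70.244×0.601 + 3.5772×5.41 = 26.582 + 42.217 + 19.353 = 88.152 W.
Ideal ⇒ P_in = P_out, so I_p = P_out/V_p = 88.152/220 = 0.401 A.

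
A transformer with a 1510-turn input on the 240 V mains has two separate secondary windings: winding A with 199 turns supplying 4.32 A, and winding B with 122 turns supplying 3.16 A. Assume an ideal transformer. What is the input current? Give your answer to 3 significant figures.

I_in ≈ 0.825 A

V_A = 240 × 199/1510 = 31.629 V; V_B = 240 × 122/1510 = 19.391 V.
P_out = V_A I_A + V_B I_B = 31.629×4.32 + 19.391×3.16 = 136.64 + 61.275 = 197.91 W.
Ideal ⇒ P_in = P_out, so I_in = P_out/V_in = 197.91/240 = 0.825 A.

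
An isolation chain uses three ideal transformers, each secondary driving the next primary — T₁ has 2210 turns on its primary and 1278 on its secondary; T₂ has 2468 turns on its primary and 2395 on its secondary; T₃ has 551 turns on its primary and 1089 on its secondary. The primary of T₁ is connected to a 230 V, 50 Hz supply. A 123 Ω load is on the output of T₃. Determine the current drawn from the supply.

After T₁: V = 230.00 × 1278/2210 = 133.00 V.
After T₂: V = 133.00 × 2395/2468 = 129.07 V.
After T₃: V = 129.07 × 1089/551 = 255.10 V.
I_load = 255.10/123 = 2.0739 A, so P_out = 255.10 × 2.0739 = 529.06 W.
All ideal ⇒ P_in = P_out, so I_supply = 529.06/230 = 2.30 A.

I_supply ≈ 2.30 A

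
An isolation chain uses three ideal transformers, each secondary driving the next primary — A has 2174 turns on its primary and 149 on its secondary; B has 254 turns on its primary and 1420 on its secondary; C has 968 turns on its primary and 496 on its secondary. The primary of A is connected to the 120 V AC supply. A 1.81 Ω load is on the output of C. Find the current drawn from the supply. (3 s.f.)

Secondary of A: V = 120.00 × 149/2174 = 8.2245 V.
Secondary of B: V = 8.2245 × 1420/254 = 45.979 V.
Secondary of C: V = 45.979 × 496/968 = 23.560 V.
I_load = 23.560/1.81 = 13.016 A, so P_out = 23.560 × 13.016 = 306.66 W.
All ideal ⇒ P_in = P_out, so I_supply = 306.66/120 = 2.56 A.

I_supply ≈ 2.56 A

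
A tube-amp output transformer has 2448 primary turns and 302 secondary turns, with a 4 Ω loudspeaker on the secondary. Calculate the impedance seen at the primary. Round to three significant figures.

Z_p = (N_p/N_s)² × Z_s = (2448/302)² × 4 = 263 Ω.

Z_p ≈ 263 Ω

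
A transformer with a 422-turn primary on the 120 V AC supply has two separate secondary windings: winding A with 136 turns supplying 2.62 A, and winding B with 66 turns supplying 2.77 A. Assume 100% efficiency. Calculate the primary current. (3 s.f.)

I_p ≈ 1.28 A

V_A = 120 × 136/422 = 38.673 V; V_B = 120 × 66/422 = 18.768 V.
P_out = V_A I_A + V_B I_B = 38.673×2.62 + 18.768×2.77 = 101.32 + 51.987 = 153.31 W.
Ideal ⇒ P_in = P_out, so I_p = P_out/V_p = 153.31/120 = 1.28 A.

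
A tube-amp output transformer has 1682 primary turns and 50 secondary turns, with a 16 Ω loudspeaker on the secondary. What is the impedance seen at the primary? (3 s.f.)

Z_p = (N_p/N_s)² × Z_s = (1682/50)² × 16 = 18100 Ω.

Z_p ≈ 18100 Ω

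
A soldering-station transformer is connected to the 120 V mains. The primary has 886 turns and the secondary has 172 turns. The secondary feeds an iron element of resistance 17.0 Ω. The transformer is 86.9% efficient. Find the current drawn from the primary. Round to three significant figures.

I_p ≈ 0.306 A

V_s = 120 × 172/886 = 23.296 V.
I_s = V_s/R = 23.296/17.0 = 1.3703 A.
P_out = V_s I_s = 23.296 × 1.3703 = 31.923 W.
P_in = P_out/η = 31.923/0.869 = 36.735 W.
I_p = P_in/V_p = 36.735/120 = 0.306 A.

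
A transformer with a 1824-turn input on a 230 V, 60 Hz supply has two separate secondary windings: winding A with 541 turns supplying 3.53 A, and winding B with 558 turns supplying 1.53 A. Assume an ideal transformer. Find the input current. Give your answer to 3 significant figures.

I_in ≈ 1.52 A

V_A = 230 × 541/1824 = 68.218 V; V_B = 230 × 558/1824 = 70.362 V.
P_out = V_A I_A + V_B I_B = 68.218×3.53 + 70.362×1.53 = 240.81 + 107.65 = 348.46 W.
Ideal ⇒ P_in = P_out, so I_in = P_out/V_in = 348.46/230 = 1.52 A.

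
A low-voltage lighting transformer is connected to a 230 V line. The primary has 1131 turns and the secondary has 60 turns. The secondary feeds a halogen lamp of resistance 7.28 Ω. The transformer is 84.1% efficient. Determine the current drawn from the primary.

V_s = 230 × 60/1131 = 12.202 V.
I_s = V_s/R = 12.202/7.28 = 1.6760 A.
P_out = V_s I_s = 12.202 × 1.6760 = 20.450 W.
P_in = P_out/η = 20.450/0.841 = 24.317 W.
I_p = P_in/V_p = 24.317/230 = 0.106 A.

I_p ≈ 0.106 A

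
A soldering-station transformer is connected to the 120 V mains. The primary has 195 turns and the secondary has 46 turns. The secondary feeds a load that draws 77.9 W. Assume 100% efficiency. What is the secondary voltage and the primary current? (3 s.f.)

V_s = V_p × N_s/N_p = 120 × 46/195 = 28.308 V.
I_s = P/V_s = 77.9/28.308 = 2.7519 A.
I_p = I_s × N_s/N_p = 2.7519 × 46/195 = 0.649 A.

V_s ≈ 28.3 V, I_p ≈ 0.649 A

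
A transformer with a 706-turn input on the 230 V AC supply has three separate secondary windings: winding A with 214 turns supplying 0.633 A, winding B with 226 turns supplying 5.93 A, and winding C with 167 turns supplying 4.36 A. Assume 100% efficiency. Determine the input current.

I_in ≈ 3.12 A

V_A = 230 × 214/706 = 69.717 V; V_B = 230 × 226/706 = 73.626 V; V_C = 230 × 167/706 = 54.405 V.
P_out = V_A I_A + V_B I_B + V_C I_C = 69.717×0.633 + 73.626×5.93 + 54.405×4.36 = 44.131 + 436.60 + 237.21 = 717.94 W.
Ideal ⇒ P_in = P_out, so I_in = P_out/V_in = 717.94/230 = 3.12 A.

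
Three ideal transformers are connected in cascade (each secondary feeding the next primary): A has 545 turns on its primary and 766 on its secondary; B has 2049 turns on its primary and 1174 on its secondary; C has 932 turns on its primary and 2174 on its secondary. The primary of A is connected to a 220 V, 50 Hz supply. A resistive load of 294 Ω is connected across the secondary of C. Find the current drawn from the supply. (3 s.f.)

After A: V = 220.00 × 766/545 = 309.21 V.
After B: V = 309.21 × 1174/2049 = 177.17 V.
After C: V = 177.17 × 2174/932 = 413.26 V.
I_load = 413.26/294 = 1.4057 A, so P_out = 413.26 × 1.4057 = 580.90 W.
All ideal ⇒ P_in = P_out, so I_supply = 580.90/220 = 2.64 A.

I_supply ≈ 2.64 A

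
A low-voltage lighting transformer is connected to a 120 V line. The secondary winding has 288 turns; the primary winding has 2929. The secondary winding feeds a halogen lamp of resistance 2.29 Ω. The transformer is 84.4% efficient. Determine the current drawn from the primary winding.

I_p ≈ 0.600 A

V_s = 120 × 288/2929 = 11.799 V.
I_s = V_s/R = 11.799/2.29 = 5.1525 A.
P_out = V_s I_s = 11.799 × 5.1525 = 60.796 W.
P_in = P_out/η = 60.796/0.844 = 72.033 W.
I_p = P_in/V_p = 72.033/120 = 0.600 A.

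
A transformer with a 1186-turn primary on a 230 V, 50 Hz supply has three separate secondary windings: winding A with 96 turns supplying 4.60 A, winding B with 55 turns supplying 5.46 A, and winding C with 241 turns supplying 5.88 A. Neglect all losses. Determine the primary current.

I_p ≈ 1.82 A

V_A = 230 × 96/1186 = 18.617 V; V_B = 230 × 55/1186 = 10.666 V; V_C = 230 × 241/1186 = 46.737 V.
P_out = V_A I_A + V_B I_B + V_C I_C = 18.617×4.60 + 10.666×5.46 + 46.737×5.88 = 85.639 + 58.237 + 274.81 = 418.69 W.
Ideal ⇒ P_in = P_out, so I_p = P_out/V_p = 418.69/230 = 1.82 A.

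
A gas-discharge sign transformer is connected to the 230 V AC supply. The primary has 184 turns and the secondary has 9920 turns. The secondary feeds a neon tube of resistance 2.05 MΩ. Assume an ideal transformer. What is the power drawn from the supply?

V_s = V_p × N_s/N_p = 230 × 9920/184 = 12400 V.
I_s = V_s/R = 12400/(2.05×10^6) = 0.0060488 A.
I_p = I_s × N_s/N_p = 0.0060488 × 9920/184 = 0.32611 A.
P = V_p I_p = 230 × 0.32611 = 75.0 W.

P ≈ 75.0 W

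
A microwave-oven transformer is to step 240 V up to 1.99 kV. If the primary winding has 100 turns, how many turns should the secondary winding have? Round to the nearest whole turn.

N_s/N_p = V_s/V_p, so N_s = 100 × 1990/240 = 829.2 ≈ 829 turns.

N_s = 829 turns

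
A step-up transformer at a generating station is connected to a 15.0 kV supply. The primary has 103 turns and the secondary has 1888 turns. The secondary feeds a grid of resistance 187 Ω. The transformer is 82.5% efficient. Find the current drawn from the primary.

V_s = 15000 × 1888/103 = 274950 V.
I_s = V_s/R = 274950/187 = 1470.3 A.
P_out = V_s I_s = 274950 × 1470.3 = 4.0427×10^8 W.
P_in = P_out/η = 4.0427×10^8/0.825 = 4.9002×10^8 W.
I_p = P_in/V_p = 4.9002×10^8/15000 = 32700 A.

I_p ≈ 32700 A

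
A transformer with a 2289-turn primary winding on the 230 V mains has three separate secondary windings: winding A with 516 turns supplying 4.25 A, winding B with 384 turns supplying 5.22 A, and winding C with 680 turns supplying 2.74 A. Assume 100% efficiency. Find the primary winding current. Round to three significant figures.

V_A = 230 × 516/2289 = 51.848 V; V_B = 230 × 384/2289 = 38.585 V; V_C = 230 × 680/2289 = 68.327 V.
P_out = V_A I_A + V_B I_B + V_C I_C = 51.848×4.25 + 38.585×5.22 + 68.327×2.74 = 220.35 + 201.41 + 187.22 = 608.98 W.
Ideal ⇒ P_in = P_out, so I_p = P_out/V_p = 608.98/230 = 2.65 A.

I_p ≈ 2.65 A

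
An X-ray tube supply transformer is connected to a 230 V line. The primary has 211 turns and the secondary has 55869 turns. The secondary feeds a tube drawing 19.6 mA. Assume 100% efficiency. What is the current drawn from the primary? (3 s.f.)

I_p ≈ 5.19 A

For an ideal transformer I_p N_p = I_s N_s, so I_p = 0.0196 × 55869/211 = 5.19 A.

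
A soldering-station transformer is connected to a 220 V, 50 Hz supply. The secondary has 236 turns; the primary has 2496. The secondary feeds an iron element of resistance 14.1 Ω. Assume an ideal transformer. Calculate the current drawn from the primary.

I_p ≈ 0.139 A

V_s = V_p × N_s/N_p = 220 × 236/2496 = 20.801 V.
I_s = V_s/R = 20.801/14.1 = 1.4753 A.
For an ideal transformer I_p N_p = I_s N_s, so I_p = 1.4753 × 236/2496 = 0.139 A.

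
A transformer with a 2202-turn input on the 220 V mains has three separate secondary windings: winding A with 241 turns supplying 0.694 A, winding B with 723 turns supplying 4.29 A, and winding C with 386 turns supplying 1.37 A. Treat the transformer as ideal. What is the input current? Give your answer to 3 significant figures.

V_A = 220 × 241/2202 = 24.078 V; V_B = 220 × 723/2202 = 72.234 V; V_C = 220 × 386/2202 = 38.565 V.
P_out = V_A I_A + V_B I_B + V_C I_C = 24.078×0.694 + 72.234×4.29 + 38.565×1.37 = 16.710 + 309.89 + 52.834 = 379.43 W.
Ideal ⇒ P_in = P_out, so I_in = P_out/V_in = 379.43/220 = 1.72 A.

I_in ≈ 1.72 A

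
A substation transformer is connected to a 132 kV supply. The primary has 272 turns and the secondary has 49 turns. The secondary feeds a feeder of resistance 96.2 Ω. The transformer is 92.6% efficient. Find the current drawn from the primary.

V_s = 132000 × 49/272 = 23779 V.
I_s = V_s/R = 23779/96.2 = 247.19 A.
P_out = V_s I_s = 23779 × 247.19 = 5.8780×10^6 W.
P_in = P_out/η = 5.8780×10^6/0.926 = 6.3477×10^6 W.
I_p = P_in/V_p = 6.3477×10^6/132000 = 48.1 A.

I_p ≈ 48.1 A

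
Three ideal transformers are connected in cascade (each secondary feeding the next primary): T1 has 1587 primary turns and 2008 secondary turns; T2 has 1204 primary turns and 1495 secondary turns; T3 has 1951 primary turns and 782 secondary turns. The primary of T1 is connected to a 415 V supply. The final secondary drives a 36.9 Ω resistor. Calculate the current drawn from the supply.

After T1: V = 415.00 × 2008/1587 = 525.09 V.
After T2: V = 525.09 × 1495/1204 = 652.00 V.
After T3: V = 652.00 × 782/1951 = 261.34 V.
I_load = 261.34/36.9 = 7.0823 A, so P_out = 261.34 × 7.0823 = 1850.9 W.
All ideal ⇒ P_in = P_out, so I_supply = 1850.9/415 = 4.46 A.

I_supply ≈ 4.46 A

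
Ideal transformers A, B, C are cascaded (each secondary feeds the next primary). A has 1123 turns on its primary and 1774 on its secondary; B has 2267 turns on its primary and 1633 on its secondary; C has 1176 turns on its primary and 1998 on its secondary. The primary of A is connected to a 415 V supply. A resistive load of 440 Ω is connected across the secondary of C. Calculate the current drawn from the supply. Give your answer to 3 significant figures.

I_supply ≈ 3.53 A

Secondary of A: V = 415.00 × 1774/1123 = 655.57 V.
Secondary of B: V = 655.57 × 1633/2267 = 472.23 V.
Secondary of C: V = 472.23 × 1998/1176 = 802.31 V.
I_load = 802.31/440 = 1.8234 A, so P_out = 802.31 × 1.8234 = 1463.0 W.
All ideal ⇒ P_in = P_out, so I_supply = 1463.0/415 = 3.53 A.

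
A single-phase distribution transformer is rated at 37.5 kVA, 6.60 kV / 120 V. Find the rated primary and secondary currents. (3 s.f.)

I_p ≈ 5.68 A, I_s ≈ 312 A

I_p = S/V_p = 37500/6600 = 5.68 A.
I_s = S/V_s = 37500/120 = 312 A.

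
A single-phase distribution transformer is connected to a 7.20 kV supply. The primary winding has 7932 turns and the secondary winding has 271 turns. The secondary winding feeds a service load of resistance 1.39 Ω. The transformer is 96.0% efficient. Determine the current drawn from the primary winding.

I_p ≈ 6.30 A

V_s = 7200 × 271/7932 = 245.99 V.
I_s = V_s/R = 245.99/1.39 = 176.97 A.
P_out = V_s I_s = 245.99 × 176.97 = 43533 W.
P_in = P_out/η = 43533/0.960 = 45347 W.
I_p = P_in/V_p = 45347/7200 = 6.30 A.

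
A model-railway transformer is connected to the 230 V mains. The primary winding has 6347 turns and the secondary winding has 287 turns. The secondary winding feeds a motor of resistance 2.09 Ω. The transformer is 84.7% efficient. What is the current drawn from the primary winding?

I_p ≈ 0.266 A

V_s = 230 × 287/6347 = 10.400 V.
I_s = V_s/R = 10.400/2.09 = 4.9762 A.
P_out = V_s I_s = 10.400 × 4.9762 = 51.753 W.
P_in = P_out/η = 51.753/0.847 = 61.102 W.
I_p = P_in/V_p = 61.102/230 = 0.266 A.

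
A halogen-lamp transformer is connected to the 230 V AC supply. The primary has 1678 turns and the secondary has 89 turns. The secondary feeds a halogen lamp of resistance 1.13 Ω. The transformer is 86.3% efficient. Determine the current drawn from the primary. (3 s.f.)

V_s = 230 × 89/1678 = 12.199 V.
I_s = V_s/R = 12.199/1.13 = 10.796 A.
P_out = V_s I_s = 12.199 × 10.796 = 131.70 W.
P_in = P_out/η = 131.70/0.863 = 152.60 W.
I_p = P_in/V_p = 152.60/230 = 0.663 A.

I_p ≈ 0.663 A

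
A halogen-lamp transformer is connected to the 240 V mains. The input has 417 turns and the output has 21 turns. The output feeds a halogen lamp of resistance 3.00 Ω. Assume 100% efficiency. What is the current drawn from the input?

I_in ≈ 0.203 A

V_out = V_in × N_out/N_in = 240 × 21/417 = 12.086 V.
I_out = V_out/R = 12.086/3.00 = 4.0288 A.
For an ideal transformer I_in N_in = I_out N_out, so I_in = 4.0288 × 21/417 = 0.203 A.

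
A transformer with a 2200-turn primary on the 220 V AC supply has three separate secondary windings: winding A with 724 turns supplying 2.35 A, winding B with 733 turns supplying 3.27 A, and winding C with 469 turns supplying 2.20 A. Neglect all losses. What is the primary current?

V_A = 220 × 724/2200 = 72.400 V; V_B = 220 × 733/2200 = 73.300 V; V_C = 220 × 469/2200 = 46.900 V.
P_out = V_A I_A + V_B I_B + V_C I_C = 72.400×2.35 + 73.300×3.27 + 46.900×2.20 = 170.14 + 239.69 + 103.18 = 513.01 W.
Ideal ⇒ P_in = P_out, so I_p = P_out/V_p = 513.01/220 = 2.33 A.

I_p ≈ 2.33 A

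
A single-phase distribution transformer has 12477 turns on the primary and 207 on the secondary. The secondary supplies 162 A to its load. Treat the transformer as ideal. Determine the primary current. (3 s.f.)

I_p ≈ 2.69 A

For an ideal transformer I_p/I_s = N_s/N_p, so I_p = 162 × 207/12477 = 2.69 A.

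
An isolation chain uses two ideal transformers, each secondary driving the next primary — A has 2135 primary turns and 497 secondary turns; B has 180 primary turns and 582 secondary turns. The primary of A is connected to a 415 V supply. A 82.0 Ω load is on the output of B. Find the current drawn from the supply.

Secondary of A: V = 415.00 × 497/2135 = 96.607 V.
Secondary of B: V = 96.607 × 582/180 = 312.36 V.
I_load = 312.36/82.0 = 3.8093 A, so P_out = 312.36 × 3.8093 = 1189.9 W.
All ideal ⇒ P_in = P_out, so I_supply = 1189.9/415 = 2.87 A.

I_supply ≈ 2.87 A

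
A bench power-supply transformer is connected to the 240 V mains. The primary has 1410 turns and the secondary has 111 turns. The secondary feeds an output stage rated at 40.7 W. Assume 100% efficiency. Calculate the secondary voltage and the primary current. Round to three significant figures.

V_s ≈ 18.9 V, I_p ≈ 0.170 A

V_s = V_p × N_s/N_p = 240 × 111/1410 = 18.894 V.
I_s = P/V_s = 40.7/18.894 = 2.1542 A.
I_p = I_s × N_s/N_p = 2.1542 × 111/1410 = 0.170 A.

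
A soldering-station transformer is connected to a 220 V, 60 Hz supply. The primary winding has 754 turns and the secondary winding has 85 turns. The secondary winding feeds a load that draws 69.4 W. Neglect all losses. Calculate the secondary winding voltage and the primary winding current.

V_s = V_p × N_s/N_p = 220 × 85/754 = 24.801 V.
I_s = P/V_s = 69.4/24.801 = 2.7983 A.
I_p = I_s × N_s/N_p = 2.7983 × 85/754 = 0.315 A.

V_s ≈ 24.8 V, I_p ≈ 0.315 A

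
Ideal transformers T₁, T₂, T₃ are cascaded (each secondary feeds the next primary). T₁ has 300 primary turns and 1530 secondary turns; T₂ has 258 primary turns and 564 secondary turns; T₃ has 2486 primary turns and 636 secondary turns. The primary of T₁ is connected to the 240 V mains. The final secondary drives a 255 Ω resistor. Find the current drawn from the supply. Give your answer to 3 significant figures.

I_supply ≈ 7.66 A

After T₁: V = 240.00 × 1530/300 = 1224.0 V.
After T₂: V = 1224.0 × 564/258 = 2675.7 V.
After T₃: V = 2675.7 × 636/2486 = 684.54 V.
I_load = 684.54/255 = 2.6845 A, so P_out = 684.54 × 2.6845 = 1837.6 W.
All ideal ⇒ P_in = P_out, so I_supply = 1837.6/240 = 7.66 A.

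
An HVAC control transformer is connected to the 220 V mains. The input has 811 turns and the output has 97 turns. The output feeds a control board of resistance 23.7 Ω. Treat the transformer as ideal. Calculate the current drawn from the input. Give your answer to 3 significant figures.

V_out = V_in × N_out/N_in = 220 × 97/811 = 26.313 V.
I_out = V_out/R = 26.313/23.7 = 1.1103 A.
For an ideal transformer I_in N_in = I_out N_out, so I_in = 1.1103 × 97/811 = 0.133 A.

I_in ≈ 0.133 A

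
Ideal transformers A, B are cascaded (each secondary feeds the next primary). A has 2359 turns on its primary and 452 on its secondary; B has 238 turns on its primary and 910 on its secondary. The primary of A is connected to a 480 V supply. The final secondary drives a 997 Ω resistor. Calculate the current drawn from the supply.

I_supply ≈ 0.258 A

After A: V = 480.00 × 452/2359 = 91.971 V.
After B: V = 91.971 × 910/238 = 351.65 V.
I_load = 351.65/997 = 0.35271 A, so P_out = 351.65 × 0.35271 = 124.03 W.
All ideal ⇒ P_in = P_out, so I_supply = 124.03/480 = 0.258 A.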